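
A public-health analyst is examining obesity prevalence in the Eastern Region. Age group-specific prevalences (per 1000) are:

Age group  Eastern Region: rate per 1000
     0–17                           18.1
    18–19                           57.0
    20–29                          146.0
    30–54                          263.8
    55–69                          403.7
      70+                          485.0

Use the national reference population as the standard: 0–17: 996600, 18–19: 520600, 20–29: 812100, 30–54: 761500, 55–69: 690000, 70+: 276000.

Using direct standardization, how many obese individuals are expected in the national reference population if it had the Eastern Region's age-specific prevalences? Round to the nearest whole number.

779576

Expected obese individuals = Σ (standard pop × age-specific rate ÷ 1000)
= 996600×18.1/1000 + 520600×57.0/1000 + 812100×146.0/1000 + 761500×263.8/1000 + 690000×403.7/1000 + 276000×485.0/1000
= 18038.46 + 29674.20 + 118566.60 + 200883.70 + 278553.00 + 133860.00 = 779575.96.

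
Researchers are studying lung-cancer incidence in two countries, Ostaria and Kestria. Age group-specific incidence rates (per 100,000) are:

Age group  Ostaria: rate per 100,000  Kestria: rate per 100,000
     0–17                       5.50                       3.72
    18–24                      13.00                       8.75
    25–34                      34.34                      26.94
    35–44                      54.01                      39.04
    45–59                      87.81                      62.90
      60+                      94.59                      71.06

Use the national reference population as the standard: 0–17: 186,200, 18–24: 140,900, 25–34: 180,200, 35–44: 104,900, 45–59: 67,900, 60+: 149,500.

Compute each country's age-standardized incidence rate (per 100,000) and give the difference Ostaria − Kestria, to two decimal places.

10.90

Standard total = 829,600; weights = 0.2244, 0.1698, 0.2172, 0.1264, 0.0818, 0.1802.
Ostaria: 0.2244×5.50 + 0.1698×13.00 + 0.2172×34.34 + 0.1264×54.01 + 0.0818×87.81 + 0.1802×94.59 = 41.9636 per 100,000.
Kestria: 0.2244×3.72 + 0.1698×8.75 + 0.2172×26.94 + 0.1264×39.04 + 0.0818×62.90 + 0.1802×71.06 = 31.0629 per 100,000.
Difference = 41.9636 − 31.0629 = 10.9007.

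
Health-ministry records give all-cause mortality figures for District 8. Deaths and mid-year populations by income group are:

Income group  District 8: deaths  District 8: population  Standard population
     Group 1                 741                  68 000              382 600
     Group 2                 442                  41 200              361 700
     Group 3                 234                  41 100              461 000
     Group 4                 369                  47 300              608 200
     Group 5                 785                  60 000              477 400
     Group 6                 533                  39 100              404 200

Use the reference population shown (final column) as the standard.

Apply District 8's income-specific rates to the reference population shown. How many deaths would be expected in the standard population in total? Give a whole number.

Income-specific rates per 1 000 for District 8: 10.897, 10.728, 5.693, 7.801, 13.083, 13.632.
Expected deaths = Σ (standard pop × income-specific rate ÷ 1 000)
= 382 600×10.897/1 000 + 361 700×10.728/1 000 + 461 000×5.693/1 000 + 608 200×7.801/1 000 + 477 400×13.083/1 000 + 404 200×13.632/1 000
= 4169.21 + 3880.37 + 2624.67 + 4744.73 + 6245.98 + 5509.94 = 27174.91.

27175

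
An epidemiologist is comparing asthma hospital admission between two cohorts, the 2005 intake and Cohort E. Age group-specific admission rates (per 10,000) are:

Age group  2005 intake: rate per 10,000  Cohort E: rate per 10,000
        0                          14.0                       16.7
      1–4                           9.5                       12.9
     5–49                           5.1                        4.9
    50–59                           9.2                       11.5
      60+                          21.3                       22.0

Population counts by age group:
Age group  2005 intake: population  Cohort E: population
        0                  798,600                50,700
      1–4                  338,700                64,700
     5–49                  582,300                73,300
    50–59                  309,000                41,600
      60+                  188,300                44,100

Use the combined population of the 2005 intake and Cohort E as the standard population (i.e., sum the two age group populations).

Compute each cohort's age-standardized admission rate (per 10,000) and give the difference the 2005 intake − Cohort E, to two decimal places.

Combined standard total = 2,491,300; weights = 0.3409, 0.1619, 0.2632, 0.1407, 0.0933.
The 2005 intake: 0.3409×14.0 + 0.1619×9.5 + 0.2632×5.1 + 0.1407×9.2 + 0.0933×21.3 = 10.9347 per 10,000.
Cohort E: 0.3409×16.7 + 0.1619×12.9 + 0.2632×4.9 + 0.1407×11.5 + 0.0933×22.0 = 12.7421 per 10,000.
Difference = 10.9347 − 12.7421 = -1.8073.

-1.81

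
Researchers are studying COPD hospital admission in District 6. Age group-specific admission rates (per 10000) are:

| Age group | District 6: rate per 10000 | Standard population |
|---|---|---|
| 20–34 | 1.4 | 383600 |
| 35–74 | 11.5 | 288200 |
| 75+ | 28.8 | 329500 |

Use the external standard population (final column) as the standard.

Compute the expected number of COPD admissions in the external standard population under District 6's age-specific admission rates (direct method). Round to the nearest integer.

Expected COPD admissions = Σ (standard pop × age-specific rate ÷ 10000)
= 383600×1.4/10000 + 288200×11.5/10000 + 329500×28.8/10000
= 53.70 + 331.43 + 948.96 = 1334.09.

1334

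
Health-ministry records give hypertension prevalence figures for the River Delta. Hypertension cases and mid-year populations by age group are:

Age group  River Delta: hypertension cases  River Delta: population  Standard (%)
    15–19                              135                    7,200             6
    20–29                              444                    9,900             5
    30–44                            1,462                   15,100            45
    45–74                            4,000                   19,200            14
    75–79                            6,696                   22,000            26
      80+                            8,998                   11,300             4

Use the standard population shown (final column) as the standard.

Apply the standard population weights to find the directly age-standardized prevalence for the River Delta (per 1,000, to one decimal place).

Age-specific rates per 1,000 for the River Delta: 18.750, 44.848, 96.821, 208.333, 304.364, 796.283.
Standard weights: 0.06, 0.05, 0.45, 0.14, 0.26, 0.04.
Standardized rate: 0.0600×18.750 + 0.0500×44.848 + 0.4500×96.821 + 0.1400×208.333 + 0.2600×304.364 + 0.0400×796.283 = 187.0895 per 1,000.

187.1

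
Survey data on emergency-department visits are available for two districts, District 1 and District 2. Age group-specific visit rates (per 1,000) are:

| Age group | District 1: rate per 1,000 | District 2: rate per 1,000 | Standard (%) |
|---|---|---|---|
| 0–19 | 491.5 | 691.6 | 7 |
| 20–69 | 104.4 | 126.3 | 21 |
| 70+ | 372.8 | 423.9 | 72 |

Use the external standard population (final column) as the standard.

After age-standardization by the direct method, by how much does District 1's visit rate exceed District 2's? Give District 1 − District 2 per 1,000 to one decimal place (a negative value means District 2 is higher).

-55.4

Standard weights: 0.07, 0.21, 0.72.
District 1: 0.0700×491.5 + 0.2100×104.4 + 0.7200×372.8 = 324.7450 per 1,000.
District 2: 0.0700×691.6 + 0.2100×126.3 + 0.7200×423.9 = 380.1430 per 1,000.
Difference = 324.7450 − 380.1430 = -55.3980.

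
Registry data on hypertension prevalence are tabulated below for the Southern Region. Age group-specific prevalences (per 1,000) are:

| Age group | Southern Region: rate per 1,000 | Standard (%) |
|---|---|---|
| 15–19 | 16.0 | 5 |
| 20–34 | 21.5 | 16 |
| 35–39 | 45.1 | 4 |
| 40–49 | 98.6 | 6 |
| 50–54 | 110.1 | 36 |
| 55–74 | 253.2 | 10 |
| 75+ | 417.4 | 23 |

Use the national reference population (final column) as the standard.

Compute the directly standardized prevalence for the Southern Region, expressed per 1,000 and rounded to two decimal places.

172.92

Standard weights: 0.05, 0.16, 0.04, 0.06, 0.36, 0.10, 0.23.
Standardized rate: 0.0500×16.0 + 0.1600×21.5 + 0.0400×45.1 + 0.0600×98.6 + 0.3600×110.1 + 0.1000×253.2 + 0.2300×417.4 = 172.9180 per 1,000.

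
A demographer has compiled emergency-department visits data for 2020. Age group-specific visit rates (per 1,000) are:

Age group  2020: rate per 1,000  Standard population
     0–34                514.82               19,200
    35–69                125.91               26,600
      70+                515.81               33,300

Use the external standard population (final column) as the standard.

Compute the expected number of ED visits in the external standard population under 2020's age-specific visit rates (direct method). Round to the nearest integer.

30410

Expected ED visits = Σ (standard pop × age-specific rate ÷ 1,000)
= 19,200×514.82/1,000 + 26,600×125.91/1,000 + 33,300×515.81/1,000
= 9884.54 + 3349.21 + 17176.47 = 30410.22.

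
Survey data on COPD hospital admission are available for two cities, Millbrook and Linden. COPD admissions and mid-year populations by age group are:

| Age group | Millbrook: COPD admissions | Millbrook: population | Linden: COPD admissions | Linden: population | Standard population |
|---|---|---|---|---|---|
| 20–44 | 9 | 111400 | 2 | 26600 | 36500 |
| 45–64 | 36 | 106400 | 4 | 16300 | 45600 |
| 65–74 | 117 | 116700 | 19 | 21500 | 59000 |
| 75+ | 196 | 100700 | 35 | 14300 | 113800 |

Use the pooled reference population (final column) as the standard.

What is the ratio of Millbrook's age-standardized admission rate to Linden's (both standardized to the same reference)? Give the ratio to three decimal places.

0.868

Age-specific rates per 10000 for Millbrook: 0.81, 3.38, 10.03, 19.46.
For Linden: 0.75, 2.45, 8.84, 24.48.
Standard total = 254900; weights = 0.1432, 0.1789, 0.2315, 0.4464.
Millbrook: 0.1432×0.81 + 0.1789×3.38 + 0.2315×10.03 + 0.4464×19.46 = 11.7311 per 10000.
Linden: 0.1432×0.75 + 0.1789×2.45 + 0.2315×8.84 + 0.4464×24.48 = 13.5192 per 10000.
Ratio = 11.7311 ÷ 13.5192 = 0.86774.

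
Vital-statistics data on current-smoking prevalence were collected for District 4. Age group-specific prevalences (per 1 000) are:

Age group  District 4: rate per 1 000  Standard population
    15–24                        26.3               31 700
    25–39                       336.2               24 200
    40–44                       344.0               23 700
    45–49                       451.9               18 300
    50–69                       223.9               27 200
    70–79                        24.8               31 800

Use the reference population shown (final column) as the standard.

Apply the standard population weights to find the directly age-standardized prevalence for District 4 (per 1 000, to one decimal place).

205.7

Standard total = 156 900; weights = 0.2020, 0.1542, 0.1511, 0.1166, 0.1734, 0.2027.
Standardized rate: 0.2020×26.3 + 0.1542×336.2 + 0.1511×344.0 + 0.1166×451.9 + 0.1734×223.9 + 0.2027×24.8 = 205.6790 per 1 000.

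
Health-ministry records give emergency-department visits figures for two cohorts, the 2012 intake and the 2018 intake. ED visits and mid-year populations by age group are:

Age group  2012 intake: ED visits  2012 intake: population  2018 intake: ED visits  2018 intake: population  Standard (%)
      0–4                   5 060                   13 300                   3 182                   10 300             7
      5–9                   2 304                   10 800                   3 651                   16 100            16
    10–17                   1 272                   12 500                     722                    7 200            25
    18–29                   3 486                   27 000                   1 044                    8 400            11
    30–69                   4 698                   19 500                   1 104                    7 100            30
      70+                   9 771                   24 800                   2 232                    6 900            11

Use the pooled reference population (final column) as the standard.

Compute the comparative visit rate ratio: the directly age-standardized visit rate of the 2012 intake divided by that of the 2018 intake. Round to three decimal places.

1.208

Age-specific rates per 1 000 for the 2012 intake: 380.451, 213.333, 101.760, 129.111, 240.923, 393.992.
For the 2018 intake: 308.932, 226.770, 100.278, 124.286, 155.493, 323.478.
Standard weights: 0.07, 0.16, 0.25, 0.11, 0.30, 0.11.
The 2012 intake: 0.0700×380.451 + 0.1600×213.333 + 0.2500×101.760 + 0.1100×129.111 + 0.3000×240.923 + 0.1100×393.992 = 216.0232 per 1 000.
The 2018 intake: 0.0700×308.932 + 0.1600×226.770 + 0.2500×100.278 + 0.1100×124.286 + 0.3000×155.493 + 0.1100×323.478 = 178.8798 per 1 000.
Ratio = 216.0232 ÷ 178.8798 = 1.20764.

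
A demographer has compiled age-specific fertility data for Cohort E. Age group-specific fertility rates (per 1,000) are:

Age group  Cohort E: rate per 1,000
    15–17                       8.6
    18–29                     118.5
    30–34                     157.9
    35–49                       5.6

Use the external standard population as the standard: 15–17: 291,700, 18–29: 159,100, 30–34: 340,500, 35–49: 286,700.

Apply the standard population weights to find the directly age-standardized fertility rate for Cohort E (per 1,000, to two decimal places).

Standard total = 1,078,000; weights = 0.2706, 0.1476, 0.3159, 0.2660.
Standardized rate: 0.2706×8.6 + 0.1476×118.5 + 0.3159×157.9 + 0.2660×5.6 = 71.1804 per 1,000.

71.18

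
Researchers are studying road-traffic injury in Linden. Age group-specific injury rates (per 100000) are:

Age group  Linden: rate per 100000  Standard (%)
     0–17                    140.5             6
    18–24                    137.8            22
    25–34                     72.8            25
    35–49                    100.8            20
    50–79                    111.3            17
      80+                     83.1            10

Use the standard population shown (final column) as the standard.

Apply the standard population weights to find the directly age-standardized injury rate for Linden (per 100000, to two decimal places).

104.34

Standard weights: 0.06, 0.22, 0.25, 0.20, 0.17, 0.10.
Standardized rate: 0.0600×140.5 + 0.2200×137.8 + 0.2500×72.8 + 0.2000×100.8 + 0.1700×111.3 + 0.1000×83.1 = 104.3370 per 100000.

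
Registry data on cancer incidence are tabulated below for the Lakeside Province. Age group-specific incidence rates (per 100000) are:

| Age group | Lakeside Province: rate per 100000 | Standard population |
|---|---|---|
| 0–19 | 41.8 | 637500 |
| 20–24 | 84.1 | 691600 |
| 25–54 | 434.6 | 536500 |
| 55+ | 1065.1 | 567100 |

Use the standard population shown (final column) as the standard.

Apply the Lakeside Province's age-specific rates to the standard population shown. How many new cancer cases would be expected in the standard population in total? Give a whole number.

Expected new cancer cases = Σ (standard pop × age-specific rate ÷ 100000)
= 637500×41.8/100000 + 691600×84.1/100000 + 536500×434.6/100000 + 567100×1065.1/100000
= 266.48 + 581.64 + 2331.63 + 6040.18 = 9219.92.

9220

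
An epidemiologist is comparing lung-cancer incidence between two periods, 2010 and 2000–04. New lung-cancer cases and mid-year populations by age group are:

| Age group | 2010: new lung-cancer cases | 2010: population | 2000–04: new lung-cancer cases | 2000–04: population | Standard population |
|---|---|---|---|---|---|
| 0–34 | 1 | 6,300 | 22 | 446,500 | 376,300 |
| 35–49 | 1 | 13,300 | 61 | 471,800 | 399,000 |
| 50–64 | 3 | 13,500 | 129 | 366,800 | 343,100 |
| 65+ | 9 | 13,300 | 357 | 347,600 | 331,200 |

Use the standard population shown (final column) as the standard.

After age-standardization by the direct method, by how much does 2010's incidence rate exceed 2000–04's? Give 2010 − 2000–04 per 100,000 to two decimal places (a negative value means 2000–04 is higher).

Age-specific rates per 100,000 for 2010: 15.87, 7.52, 22.22, 67.67.
For 2000–04: 4.93, 12.93, 35.17, 102.70.
Standard total = 1,449,600; weights = 0.2596, 0.2752, 0.2367, 0.2285.
2010: 0.2596×15.87 + 0.2752×7.52 + 0.2367×22.22 + 0.2285×67.67 = 26.9105 per 100,000.
2000–04: 0.2596×4.93 + 0.2752×12.93 + 0.2367×35.17 + 0.2285×102.70 = 36.6274 per 100,000.
Difference = 26.9105 − 36.6274 = -9.7168.

-9.72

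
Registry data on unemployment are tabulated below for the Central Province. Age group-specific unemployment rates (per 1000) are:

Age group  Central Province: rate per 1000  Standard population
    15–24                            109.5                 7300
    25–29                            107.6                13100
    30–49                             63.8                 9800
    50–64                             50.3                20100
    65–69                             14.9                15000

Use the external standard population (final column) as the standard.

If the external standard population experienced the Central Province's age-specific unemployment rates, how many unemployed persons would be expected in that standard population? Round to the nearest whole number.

4069

Expected unemployed persons = Σ (standard pop × age-specific rate ÷ 1000)
= 7300×109.5/1000 + 13100×107.6/1000 + 9800×63.8/1000 + 20100×50.3/1000 + 15000×14.9/1000
= 799.35 + 1409.56 + 625.24 + 1011.03 + 223.50 = 4068.68.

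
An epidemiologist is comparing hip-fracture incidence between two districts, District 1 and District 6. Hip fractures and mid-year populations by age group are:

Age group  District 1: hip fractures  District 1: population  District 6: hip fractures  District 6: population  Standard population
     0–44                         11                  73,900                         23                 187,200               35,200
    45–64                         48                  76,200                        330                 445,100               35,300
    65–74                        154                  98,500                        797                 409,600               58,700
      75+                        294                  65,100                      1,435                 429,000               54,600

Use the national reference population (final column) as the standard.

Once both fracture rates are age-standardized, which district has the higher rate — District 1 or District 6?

Age-specific rates per 100,000 for District 1: 14.88, 62.99, 156.35, 451.61.
For District 6: 12.29, 74.14, 194.58, 334.50.
Standard total = 183,800; weights = 0.1915, 0.1921, 0.3194, 0.2971.
District 1: 0.1915×14.88 + 0.1921×62.99 + 0.3194×156.35 + 0.2971×451.61 = 199.0375 per 100,000.
District 6: 0.1915×12.29 + 0.1921×74.14 + 0.3194×194.58 + 0.2971×334.50 = 178.1019 per 100,000.
The crude rates (161.62 vs 175.74) would put District 6 higher, but that reflects its age composition; once standardized to a common age structure, District 1 has the higher underlying rate.

District 1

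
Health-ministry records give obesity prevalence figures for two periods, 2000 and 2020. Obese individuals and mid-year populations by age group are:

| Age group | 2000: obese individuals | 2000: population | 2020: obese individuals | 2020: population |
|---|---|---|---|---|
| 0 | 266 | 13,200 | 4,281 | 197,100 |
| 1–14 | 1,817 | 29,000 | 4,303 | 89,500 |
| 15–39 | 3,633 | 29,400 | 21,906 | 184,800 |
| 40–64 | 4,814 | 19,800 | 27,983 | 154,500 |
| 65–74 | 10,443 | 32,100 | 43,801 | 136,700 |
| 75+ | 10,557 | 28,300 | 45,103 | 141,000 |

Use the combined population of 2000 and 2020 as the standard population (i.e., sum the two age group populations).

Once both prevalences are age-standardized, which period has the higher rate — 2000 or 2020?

2000

Age-specific rates per 1,000 for 2000: 20.152, 62.655, 123.571, 243.131, 325.327, 373.039.
For 2020: 21.720, 48.078, 118.539, 181.120, 320.417, 319.879.
Combined standard total = 1,055,400; weights = 0.1993, 0.1123, 0.2030, 0.1652, 0.1599, 0.1604.
2000: 0.1993×20.152 + 0.1123×62.655 + 0.2030×123.571 + 0.1652×243.131 + 0.1599×325.327 + 0.1604×373.039 = 188.1561 per 1,000.
2020: 0.1993×21.720 + 0.1123×48.078 + 0.2030×118.539 + 0.1652×181.120 + 0.1599×320.417 + 0.1604×319.879 = 166.2565 per 1,000.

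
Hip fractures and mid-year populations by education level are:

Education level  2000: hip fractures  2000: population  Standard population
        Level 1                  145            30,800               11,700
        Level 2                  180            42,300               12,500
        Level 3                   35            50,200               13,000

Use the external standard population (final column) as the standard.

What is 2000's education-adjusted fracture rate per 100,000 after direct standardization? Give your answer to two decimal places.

315.42

Education-specific rates per 100,000 for 2000: 470.78, 425.53, 69.72.
Standard total = 37,200; weights = 0.3145, 0.3360, 0.3495.
Standardized rate: 0.3145×470.78 + 0.3360×425.53 + 0.3495×69.72 = 315.4204 per 100,000.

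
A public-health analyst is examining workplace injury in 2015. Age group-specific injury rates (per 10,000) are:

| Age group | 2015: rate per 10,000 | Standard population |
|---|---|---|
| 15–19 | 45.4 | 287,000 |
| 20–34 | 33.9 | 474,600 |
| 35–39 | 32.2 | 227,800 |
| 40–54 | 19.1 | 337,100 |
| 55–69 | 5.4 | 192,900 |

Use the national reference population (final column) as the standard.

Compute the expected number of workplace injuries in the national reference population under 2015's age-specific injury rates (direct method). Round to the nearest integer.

Expected workplace injuries = Σ (standard pop × age-specific rate ÷ 10,000)
= 287,000×45.4/10,000 + 474,600×33.9/10,000 + 227,800×32.2/10,000 + 337,100×19.1/10,000 + 192,900×5.4/10,000
= 1302.98 + 1608.89 + 733.52 + 643.86 + 104.17 = 4393.42.

4393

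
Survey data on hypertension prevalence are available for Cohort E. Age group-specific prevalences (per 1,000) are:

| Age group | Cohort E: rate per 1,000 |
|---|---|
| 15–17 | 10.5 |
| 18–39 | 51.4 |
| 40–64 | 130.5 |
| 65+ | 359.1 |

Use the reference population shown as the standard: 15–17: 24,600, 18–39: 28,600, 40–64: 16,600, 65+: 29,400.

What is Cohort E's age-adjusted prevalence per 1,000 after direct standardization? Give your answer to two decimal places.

145.69

Standard total = 99,200; weights = 0.2480, 0.2883, 0.1673, 0.2964.
Standardized rate: 0.2480×10.5 + 0.2883×51.4 + 0.1673×130.5 + 0.2964×359.1 = 145.6873 per 1,000.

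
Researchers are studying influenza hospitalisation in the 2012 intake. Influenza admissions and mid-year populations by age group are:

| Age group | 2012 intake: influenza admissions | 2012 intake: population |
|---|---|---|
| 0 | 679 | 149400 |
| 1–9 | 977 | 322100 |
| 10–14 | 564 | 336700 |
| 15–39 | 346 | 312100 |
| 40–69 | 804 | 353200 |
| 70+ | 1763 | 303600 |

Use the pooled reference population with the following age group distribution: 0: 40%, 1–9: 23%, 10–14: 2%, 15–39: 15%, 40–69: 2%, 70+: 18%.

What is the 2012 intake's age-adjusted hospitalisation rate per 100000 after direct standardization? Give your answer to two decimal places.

Age-specific rates per 100000 for the 2012 intake: 454.48, 303.32, 167.51, 110.86, 227.63, 580.70.
Standard weights: 0.40, 0.23, 0.02, 0.15, 0.02, 0.18.
Standardized rate: 0.4000×454.48 + 0.2300×303.32 + 0.0200×167.51 + 0.1500×110.86 + 0.0200×227.63 + 0.1800×580.70 = 380.6157 per 100000.

380.62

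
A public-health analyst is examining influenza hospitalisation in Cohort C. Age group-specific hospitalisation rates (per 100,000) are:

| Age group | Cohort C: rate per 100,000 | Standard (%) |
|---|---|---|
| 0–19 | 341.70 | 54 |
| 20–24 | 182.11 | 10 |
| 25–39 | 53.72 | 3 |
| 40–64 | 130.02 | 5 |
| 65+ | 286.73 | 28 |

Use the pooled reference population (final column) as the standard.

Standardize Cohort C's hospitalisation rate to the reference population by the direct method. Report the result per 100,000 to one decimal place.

291.1

Standard weights: 0.54, 0.10, 0.03, 0.05, 0.28.
Standardized rate: 0.5400×341.70 + 0.1000×182.11 + 0.0300×53.72 + 0.0500×130.02 + 0.2800×286.73 = 291.1260 per 100,000.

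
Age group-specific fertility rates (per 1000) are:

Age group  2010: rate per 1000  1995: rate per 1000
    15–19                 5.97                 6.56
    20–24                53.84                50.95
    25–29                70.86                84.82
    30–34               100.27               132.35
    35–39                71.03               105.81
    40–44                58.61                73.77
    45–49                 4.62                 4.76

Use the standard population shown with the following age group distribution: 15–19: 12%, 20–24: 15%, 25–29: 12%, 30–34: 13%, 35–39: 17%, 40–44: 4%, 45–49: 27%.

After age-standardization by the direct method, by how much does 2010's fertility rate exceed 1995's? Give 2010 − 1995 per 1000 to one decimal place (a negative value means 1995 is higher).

Standard weights: 0.12, 0.15, 0.12, 0.13, 0.17, 0.04, 0.27.
2010: 0.1200×5.97 + 0.1500×53.84 + 0.1200×70.86 + 0.1300×100.27 + 0.1700×71.03 + 0.0400×58.61 + 0.2700×4.62 = 45.9976 per 1000.
1995: 0.1200×6.56 + 0.1500×50.95 + 0.1200×84.82 + 0.1300×132.35 + 0.1700×105.81 + 0.0400×73.77 + 0.2700×4.76 = 58.0373 per 1000.
Difference = 45.9976 − 58.0373 = -12.0397.

-12.0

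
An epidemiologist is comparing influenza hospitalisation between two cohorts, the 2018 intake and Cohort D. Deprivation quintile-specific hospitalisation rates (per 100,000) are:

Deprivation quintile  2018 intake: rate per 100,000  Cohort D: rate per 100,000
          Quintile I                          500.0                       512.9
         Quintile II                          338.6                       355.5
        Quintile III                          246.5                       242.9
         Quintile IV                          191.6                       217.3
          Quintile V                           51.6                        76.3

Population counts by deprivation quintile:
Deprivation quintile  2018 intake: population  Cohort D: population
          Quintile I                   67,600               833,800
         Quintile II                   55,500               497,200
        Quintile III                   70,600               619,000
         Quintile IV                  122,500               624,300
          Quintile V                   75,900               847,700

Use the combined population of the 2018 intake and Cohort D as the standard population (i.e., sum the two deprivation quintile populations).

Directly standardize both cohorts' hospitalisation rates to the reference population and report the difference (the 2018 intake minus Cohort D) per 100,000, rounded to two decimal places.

-15.86

Combined standard total = 3,814,100; weights = 0.2363, 0.1449, 0.1808, 0.1958, 0.2422.
The 2018 intake: 0.2363×500.0 + 0.1449×338.6 + 0.1808×246.5 + 0.1958×191.6 + 0.2422×51.6 = 261.8115 per 100,000.
Cohort D: 0.2363×512.9 + 0.1449×355.5 + 0.1808×242.9 + 0.1958×217.3 + 0.2422×76.3 = 277.6716 per 100,000.
Difference = 261.8115 − 277.6716 = -15.8600.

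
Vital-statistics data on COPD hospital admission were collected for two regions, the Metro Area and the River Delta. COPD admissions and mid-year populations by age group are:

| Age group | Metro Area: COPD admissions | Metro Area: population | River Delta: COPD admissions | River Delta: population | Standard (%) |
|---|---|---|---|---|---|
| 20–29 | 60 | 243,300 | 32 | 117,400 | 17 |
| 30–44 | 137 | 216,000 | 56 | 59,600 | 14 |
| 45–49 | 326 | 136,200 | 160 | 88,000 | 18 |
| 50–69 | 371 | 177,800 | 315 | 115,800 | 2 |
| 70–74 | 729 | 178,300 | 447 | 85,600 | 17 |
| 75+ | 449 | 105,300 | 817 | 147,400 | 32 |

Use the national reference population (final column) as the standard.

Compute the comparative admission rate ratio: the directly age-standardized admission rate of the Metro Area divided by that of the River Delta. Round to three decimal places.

0.827

Age-specific rates per 10,000 for the Metro Area: 2.47, 6.34, 23.94, 20.87, 40.89, 42.64.
For the River Delta: 2.73, 9.40, 18.18, 27.20, 52.22, 55.43.
Standard weights: 0.17, 0.14, 0.18, 0.02, 0.17, 0.32.
The Metro Area: 0.1700×2.47 + 0.1400×6.34 + 0.1800×23.94 + 0.0200×20.87 + 0.1700×40.89 + 0.3200×42.64 = 26.6284 per 10,000.
The River Delta: 0.1700×2.73 + 0.1400×9.40 + 0.1800×18.18 + 0.0200×27.20 + 0.1700×52.22 + 0.3200×55.43 = 32.2097 per 10,000.
Ratio = 26.6284 ÷ 32.2097 = 0.82672.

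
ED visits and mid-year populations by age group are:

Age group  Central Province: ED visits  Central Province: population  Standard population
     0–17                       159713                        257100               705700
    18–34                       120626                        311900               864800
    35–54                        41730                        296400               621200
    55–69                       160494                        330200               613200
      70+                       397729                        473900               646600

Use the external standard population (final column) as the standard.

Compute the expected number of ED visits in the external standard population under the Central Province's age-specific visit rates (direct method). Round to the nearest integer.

Age-specific rates per 1000 for the Central Province: 621.210, 386.746, 140.789, 486.051, 839.268.
Expected ED visits = Σ (standard pop × age-specific rate ÷ 1000)
= 705700×621.210/1000 + 864800×386.746/1000 + 621200×140.789/1000 + 613200×486.051/1000 + 646600×839.268/1000
= 438387.65 + 334457.73 + 87458.42 + 298046.40 + 542670.55 = 1701020.74.

1701021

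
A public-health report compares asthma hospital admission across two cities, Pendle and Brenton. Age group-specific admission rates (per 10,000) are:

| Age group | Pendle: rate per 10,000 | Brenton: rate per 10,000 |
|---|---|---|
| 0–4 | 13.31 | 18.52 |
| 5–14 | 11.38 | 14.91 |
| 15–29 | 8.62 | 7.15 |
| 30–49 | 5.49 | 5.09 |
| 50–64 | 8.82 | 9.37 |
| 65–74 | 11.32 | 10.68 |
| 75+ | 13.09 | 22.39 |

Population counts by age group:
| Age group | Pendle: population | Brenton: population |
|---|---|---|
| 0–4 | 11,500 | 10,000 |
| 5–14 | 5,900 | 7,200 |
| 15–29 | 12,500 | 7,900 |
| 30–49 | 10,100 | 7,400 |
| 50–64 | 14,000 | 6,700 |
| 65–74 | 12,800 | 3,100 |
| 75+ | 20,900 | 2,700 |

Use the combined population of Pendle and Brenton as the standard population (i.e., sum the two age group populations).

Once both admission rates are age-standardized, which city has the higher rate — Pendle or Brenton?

Brenton

Combined standard total = 132,700; weights = 0.1620, 0.0987, 0.1537, 0.1319, 0.1560, 0.1198, 0.1778.
Pendle: 0.1620×13.31 + 0.0987×11.38 + 0.1537×8.62 + 0.1319×5.49 + 0.1560×8.82 + 0.1198×11.32 + 0.1778×13.09 = 10.3892 per 10,000.
Brenton: 0.1620×18.52 + 0.0987×14.91 + 0.1537×7.15 + 0.1319×5.09 + 0.1560×9.37 + 0.1198×10.68 + 0.1778×22.39 = 12.9662 per 10,000.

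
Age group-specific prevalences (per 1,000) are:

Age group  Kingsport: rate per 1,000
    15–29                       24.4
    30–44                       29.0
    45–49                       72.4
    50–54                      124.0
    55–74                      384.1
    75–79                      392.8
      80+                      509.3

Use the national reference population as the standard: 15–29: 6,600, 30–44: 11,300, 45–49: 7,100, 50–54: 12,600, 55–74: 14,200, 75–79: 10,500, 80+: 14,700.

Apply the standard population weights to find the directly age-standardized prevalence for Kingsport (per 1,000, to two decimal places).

Standard total = 77,000; weights = 0.0857, 0.1468, 0.0922, 0.1636, 0.1844, 0.1364, 0.1909.
Standardized rate: 0.0857×24.4 + 0.1468×29.0 + 0.0922×72.4 + 0.1636×124.0 + 0.1844×384.1 + 0.1364×392.8 + 0.1909×509.3 = 254.9417 per 1,000.

254.94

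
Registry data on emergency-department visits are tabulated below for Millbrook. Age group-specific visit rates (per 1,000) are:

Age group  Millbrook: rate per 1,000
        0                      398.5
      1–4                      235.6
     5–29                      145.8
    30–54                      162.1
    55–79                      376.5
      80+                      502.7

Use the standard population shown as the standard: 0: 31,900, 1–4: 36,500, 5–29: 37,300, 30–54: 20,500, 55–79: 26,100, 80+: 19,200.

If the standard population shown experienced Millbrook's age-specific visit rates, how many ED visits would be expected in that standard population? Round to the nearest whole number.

Expected ED visits = Σ (standard pop × age-specific rate ÷ 1,000)
= 31,900×398.5/1,000 + 36,500×235.6/1,000 + 37,300×145.8/1,000 + 20,500×162.1/1,000 + 26,100×376.5/1,000 + 19,200×502.7/1,000
= 12712.15 + 8599.40 + 5438.34 + 3323.05 + 9826.65 + 9651.84 = 49551.43.

49551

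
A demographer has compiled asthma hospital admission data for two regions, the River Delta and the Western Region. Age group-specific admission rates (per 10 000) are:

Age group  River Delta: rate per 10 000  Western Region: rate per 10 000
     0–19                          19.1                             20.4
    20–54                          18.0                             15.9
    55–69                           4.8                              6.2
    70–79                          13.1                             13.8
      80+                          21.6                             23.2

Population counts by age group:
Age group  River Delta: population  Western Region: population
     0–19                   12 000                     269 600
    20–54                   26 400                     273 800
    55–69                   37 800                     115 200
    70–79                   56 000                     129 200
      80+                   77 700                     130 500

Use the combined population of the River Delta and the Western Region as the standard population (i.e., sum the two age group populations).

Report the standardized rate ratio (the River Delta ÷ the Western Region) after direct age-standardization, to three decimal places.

0.978

Combined standard total = 1 128 200; weights = 0.2496, 0.2661, 0.1356, 0.1642, 0.1845.
The River Delta: 0.2496×19.1 + 0.2661×18.0 + 0.1356×4.8 + 0.1642×13.1 + 0.1845×21.6 = 16.3444 per 10 000.
The Western Region: 0.2496×20.4 + 0.2661×15.9 + 0.1356×6.2 + 0.1642×13.8 + 0.1845×23.2 = 16.7102 per 10 000.
Ratio = 16.3444 ÷ 16.7102 = 0.97811.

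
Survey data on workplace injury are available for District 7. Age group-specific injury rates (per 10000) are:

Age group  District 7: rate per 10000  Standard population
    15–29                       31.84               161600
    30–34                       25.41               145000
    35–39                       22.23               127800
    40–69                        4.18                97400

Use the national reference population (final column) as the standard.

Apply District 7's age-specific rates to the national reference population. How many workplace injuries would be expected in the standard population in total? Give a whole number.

Expected workplace injuries = Σ (standard pop × age-specific rate ÷ 10000)
= 161600×31.84/10000 + 145000×25.41/10000 + 127800×22.23/10000 + 97400×4.18/10000
= 514.53 + 368.44 + 284.10 + 40.71 = 1207.79.

1208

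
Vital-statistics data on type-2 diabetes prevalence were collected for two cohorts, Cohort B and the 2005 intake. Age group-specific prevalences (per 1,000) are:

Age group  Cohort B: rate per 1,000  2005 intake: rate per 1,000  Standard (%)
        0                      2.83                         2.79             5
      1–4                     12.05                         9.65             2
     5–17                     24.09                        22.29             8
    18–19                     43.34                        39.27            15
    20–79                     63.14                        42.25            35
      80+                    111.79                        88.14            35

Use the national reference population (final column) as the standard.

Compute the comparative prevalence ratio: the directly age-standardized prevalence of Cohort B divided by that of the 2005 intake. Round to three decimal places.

Standard weights: 0.05, 0.02, 0.08, 0.15, 0.35, 0.35.
Cohort B: 0.0500×2.83 + 0.0200×12.05 + 0.0800×24.09 + 0.1500×43.34 + 0.3500×63.14 + 0.3500×111.79 = 70.0362 per 1,000.
The 2005 intake: 0.0500×2.79 + 0.0200×9.65 + 0.0800×22.29 + 0.1500×39.27 + 0.3500×42.25 + 0.3500×88.14 = 53.6427 per 1,000.
Ratio = 70.0362 ÷ 53.6427 = 1.30561.

1.306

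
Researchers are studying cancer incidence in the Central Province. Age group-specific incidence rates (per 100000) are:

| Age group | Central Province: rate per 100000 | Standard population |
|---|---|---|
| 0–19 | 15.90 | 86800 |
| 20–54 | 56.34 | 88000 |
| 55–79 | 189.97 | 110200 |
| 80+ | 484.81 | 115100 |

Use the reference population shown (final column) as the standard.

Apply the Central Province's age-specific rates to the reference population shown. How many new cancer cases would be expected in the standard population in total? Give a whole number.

831

Expected new cancer cases = Σ (standard pop × age-specific rate ÷ 100000)
= 86800×15.90/100000 + 88000×56.34/100000 + 110200×189.97/100000 + 115100×484.81/100000
= 13.80 + 49.58 + 209.35 + 558.02 = 830.74.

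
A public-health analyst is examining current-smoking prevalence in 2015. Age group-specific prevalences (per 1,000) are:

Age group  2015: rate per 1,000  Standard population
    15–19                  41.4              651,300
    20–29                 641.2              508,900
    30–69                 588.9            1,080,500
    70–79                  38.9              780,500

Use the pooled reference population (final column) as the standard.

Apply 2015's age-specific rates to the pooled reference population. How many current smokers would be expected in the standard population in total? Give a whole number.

1019938

Expected current smokers = Σ (standard pop × age-specific rate ÷ 1,000)
= 651,300×41.4/1,000 + 508,900×641.2/1,000 + 1,080,500×588.9/1,000 + 780,500×38.9/1,000
= 26963.82 + 326306.68 + 636306.45 + 30361.45 = 1019938.40.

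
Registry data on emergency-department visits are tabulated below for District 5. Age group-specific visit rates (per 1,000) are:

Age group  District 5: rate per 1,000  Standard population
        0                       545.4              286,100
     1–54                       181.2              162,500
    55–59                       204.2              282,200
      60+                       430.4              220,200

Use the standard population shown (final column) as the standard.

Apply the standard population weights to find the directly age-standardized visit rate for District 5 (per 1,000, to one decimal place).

Standard total = 951,000; weights = 0.3008, 0.1709, 0.2967, 0.2315.
Standardized rate: 0.3008×545.4 + 0.1709×181.2 + 0.2967×204.2 + 0.2315×430.4 = 355.2926 per 1,000.

355.3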